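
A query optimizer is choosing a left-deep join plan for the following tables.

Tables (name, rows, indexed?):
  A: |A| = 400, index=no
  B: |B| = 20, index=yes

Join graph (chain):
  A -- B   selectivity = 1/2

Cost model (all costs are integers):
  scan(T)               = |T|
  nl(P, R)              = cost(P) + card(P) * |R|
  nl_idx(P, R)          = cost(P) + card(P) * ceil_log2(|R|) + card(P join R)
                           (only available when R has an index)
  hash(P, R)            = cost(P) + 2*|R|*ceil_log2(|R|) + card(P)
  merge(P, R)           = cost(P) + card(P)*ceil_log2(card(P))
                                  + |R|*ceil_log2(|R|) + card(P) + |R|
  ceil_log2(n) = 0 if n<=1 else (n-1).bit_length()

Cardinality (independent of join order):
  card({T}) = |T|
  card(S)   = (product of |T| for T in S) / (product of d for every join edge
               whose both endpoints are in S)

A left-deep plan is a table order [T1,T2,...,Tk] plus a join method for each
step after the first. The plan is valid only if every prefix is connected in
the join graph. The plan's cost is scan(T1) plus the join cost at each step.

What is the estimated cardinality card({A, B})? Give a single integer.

4000

Tables in S: A(400), B(20)
Edges inside S: A-B(d=2)
numerator = 400 * 20 = 8000
denominator = 2 = 2
card(S) = 8000 / 2 = 4000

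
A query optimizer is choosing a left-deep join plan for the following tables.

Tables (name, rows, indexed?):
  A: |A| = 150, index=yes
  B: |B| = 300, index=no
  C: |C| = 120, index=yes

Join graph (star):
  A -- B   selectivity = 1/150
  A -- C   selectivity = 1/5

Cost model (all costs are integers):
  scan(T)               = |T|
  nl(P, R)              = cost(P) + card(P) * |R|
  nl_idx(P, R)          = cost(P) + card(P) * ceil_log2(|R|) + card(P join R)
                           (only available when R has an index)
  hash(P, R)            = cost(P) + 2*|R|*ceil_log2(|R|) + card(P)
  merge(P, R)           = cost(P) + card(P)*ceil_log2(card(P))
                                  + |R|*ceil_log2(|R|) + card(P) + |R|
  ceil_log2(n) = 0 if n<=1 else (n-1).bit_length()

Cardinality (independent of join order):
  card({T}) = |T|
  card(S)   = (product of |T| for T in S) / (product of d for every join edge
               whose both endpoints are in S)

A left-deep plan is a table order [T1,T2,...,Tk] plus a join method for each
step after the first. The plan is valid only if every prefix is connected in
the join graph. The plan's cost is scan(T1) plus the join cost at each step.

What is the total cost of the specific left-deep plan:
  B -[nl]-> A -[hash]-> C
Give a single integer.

47280

step 1: scan B: cost=300, card=300
step 2: join A via nl
    card(P join A) = 300*150/(150) = 300
    cost = 300 + 300*150 = 45300
step 3: join C via hash
    card(P join C) = 300*120/(5) = 7200
    cost = 45300 + 2*120*7 + 300 = 47280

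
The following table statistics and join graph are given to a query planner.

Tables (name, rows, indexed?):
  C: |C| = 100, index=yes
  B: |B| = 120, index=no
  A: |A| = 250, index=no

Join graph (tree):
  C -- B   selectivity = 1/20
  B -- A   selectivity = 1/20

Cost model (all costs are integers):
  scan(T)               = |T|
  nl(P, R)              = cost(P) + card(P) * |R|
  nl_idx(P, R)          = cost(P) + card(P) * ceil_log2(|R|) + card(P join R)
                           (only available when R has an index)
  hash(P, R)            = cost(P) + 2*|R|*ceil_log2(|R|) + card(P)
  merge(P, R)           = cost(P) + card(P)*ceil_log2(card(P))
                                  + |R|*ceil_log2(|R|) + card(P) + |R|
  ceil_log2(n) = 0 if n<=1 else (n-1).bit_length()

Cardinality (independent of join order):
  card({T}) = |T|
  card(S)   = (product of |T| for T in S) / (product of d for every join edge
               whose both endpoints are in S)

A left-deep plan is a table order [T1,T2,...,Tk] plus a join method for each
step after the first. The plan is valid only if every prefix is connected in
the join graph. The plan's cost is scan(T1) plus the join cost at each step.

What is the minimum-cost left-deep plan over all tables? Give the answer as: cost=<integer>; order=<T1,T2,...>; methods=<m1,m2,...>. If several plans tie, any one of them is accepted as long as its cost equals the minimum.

cost=5080; order=A,B,C; methods=hash,hash

Selinger DP (subsets sized 1..n):
  {C}: scan cost=100, card=100
  {B}: scan cost=120, card=120
  {A}: scan cost=250, card=250
  {BC}: card=600; try (C,nl_idx)→1560, (C,hash)→1640, (B,merge)→1860, (C,merge)→1880, (B,hash)→1880, (B,nl)→12100 …(+1); best=1560 via (C,nl_idx)
  {AB}: card=1500; try (B,hash)→2180, (A,merge)→3330, (B,merge)→3460, (A,hash)→4240, (A,nl)→30120, (B,nl)→30250; best=2180 via (B,hash)
  {ABC}: card=7500; try (C,hash)→5080, (A,hash)→6160, (A,merge)→10410, (C,nl_idx)→20180, (C,merge)→20980, (A,nl)→151560 …(+1); best=5080 via (C,hash)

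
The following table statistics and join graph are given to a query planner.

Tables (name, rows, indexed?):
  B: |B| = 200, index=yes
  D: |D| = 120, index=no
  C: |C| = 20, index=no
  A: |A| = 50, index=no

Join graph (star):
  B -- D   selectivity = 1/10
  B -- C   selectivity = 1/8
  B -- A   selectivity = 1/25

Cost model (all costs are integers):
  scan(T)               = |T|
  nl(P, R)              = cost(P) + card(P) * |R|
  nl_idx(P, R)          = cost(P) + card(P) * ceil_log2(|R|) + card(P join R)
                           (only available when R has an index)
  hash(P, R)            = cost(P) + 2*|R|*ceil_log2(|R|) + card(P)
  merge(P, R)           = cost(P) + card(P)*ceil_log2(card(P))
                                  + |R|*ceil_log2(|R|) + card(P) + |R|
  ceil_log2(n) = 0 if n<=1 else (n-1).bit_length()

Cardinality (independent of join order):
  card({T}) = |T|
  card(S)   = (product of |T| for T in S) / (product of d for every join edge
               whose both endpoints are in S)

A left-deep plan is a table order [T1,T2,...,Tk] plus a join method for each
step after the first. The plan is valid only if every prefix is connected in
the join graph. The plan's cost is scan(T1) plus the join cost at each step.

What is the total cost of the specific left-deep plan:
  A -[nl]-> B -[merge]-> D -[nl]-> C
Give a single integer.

step 1: scan A: cost=50, card=50
step 2: join B via nl
    card(P join B) = 50*200/(25) = 400
    cost = 50 + 50*200 = 10050
step 3: join D via merge
    card(P join D) = 400*120/(10) = 4800
    cost = 10050 + 400*9 + 120*7 + 400 + 120 = 15010
step 4: join C via nl
    card(P join C) = 4800*20/(8) = 12000
    cost = 15010 + 4800*20 = 111010

111010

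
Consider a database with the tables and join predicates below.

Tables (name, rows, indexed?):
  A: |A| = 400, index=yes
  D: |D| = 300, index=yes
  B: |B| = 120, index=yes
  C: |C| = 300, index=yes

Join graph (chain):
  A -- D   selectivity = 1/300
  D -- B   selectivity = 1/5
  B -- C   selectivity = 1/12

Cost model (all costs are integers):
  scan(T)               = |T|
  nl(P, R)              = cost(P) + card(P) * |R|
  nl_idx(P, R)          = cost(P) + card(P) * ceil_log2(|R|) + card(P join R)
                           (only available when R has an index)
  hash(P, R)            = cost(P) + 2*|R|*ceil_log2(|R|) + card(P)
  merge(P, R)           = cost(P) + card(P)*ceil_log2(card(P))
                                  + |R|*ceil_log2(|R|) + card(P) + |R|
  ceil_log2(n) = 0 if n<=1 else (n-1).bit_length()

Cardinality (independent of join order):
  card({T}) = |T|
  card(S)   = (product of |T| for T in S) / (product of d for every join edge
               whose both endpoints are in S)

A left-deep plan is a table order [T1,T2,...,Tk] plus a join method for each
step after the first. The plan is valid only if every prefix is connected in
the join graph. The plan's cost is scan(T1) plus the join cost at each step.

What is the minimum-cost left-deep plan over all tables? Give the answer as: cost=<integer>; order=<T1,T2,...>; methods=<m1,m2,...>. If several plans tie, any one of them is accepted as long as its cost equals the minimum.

cost=20480; order=D,A,B,C; methods=nl_idx,hash,hash

Selinger DP (subsets sized 1..n):
  {A}: scan cost=400, card=400
  {D}: scan cost=300, card=300
  {B}: scan cost=120, card=120
  {C}: scan cost=300, card=300
  {AD}: card=400; try (A,nl_idx)→3400, (D,nl_idx)→4400, (D,hash)→6200, (A,merge)→7300, (D,merge)→7400, (A,hash)→7800 …(+2); best=3400 via (A,nl_idx)
  {BD}: card=7200; try (B,hash)→2280, (D,merge)→4080, (B,merge)→4260, (D,hash)→5640, (D,nl_idx)→8400, (B,nl_idx)→9600 …(+2); best=2280 via (B,hash)
  {BC}: card=3000; try (B,hash)→2280, (C,merge)→4080, (C,nl_idx)→4200, (B,merge)→4260, (B,nl_idx)→5400, (C,hash)→5640 …(+2); best=2280 via (B,hash)
  {ABD}: card=9600; try (B,hash)→5480, (B,merge)→8360, (B,nl_idx)→15800, (A,hash)→16680, (B,nl)→51400, (A,nl_idx)→76680 …(+2); best=5480 via (B,hash)
  {BCD}: card=180000; try (D,hash)→10680, (C,hash)→14880, (D,merge)→44280, (C,merge)→106080, (D,nl_idx)→209280, (C,nl_idx)→247080 …(+2); best=10680 via (D,hash)
  {ABCD}: card=240000; try (C,hash)→20480, (C,merge)→152480, (A,hash)→197880, (C,nl_idx)→331880, (A,nl_idx)→1870680, (C,nl)→2885480 …(+2); best=20480 via (C,hash)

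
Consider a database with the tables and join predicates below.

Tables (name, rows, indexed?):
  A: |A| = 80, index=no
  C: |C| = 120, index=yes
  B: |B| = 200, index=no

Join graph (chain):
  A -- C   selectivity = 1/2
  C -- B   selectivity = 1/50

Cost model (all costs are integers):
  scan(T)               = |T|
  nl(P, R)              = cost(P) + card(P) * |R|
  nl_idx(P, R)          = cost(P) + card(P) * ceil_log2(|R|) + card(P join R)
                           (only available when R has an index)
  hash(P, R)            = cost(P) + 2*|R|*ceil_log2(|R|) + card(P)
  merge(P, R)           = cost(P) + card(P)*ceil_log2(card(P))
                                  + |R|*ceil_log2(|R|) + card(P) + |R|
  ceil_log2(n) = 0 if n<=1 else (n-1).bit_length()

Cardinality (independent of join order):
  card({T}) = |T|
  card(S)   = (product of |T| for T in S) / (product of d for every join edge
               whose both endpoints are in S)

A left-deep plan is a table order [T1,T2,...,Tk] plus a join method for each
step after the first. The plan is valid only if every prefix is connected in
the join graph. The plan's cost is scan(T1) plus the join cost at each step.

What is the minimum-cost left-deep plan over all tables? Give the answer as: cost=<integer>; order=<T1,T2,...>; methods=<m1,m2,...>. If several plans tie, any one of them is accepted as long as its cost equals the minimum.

Selinger DP (subsets sized 1..n):
  {A}: scan cost=80, card=80
  {C}: scan cost=120, card=120
  {B}: scan cost=200, card=200
  {AC}: card=4800; try (A,hash)→1360, (C,merge)→1680, (A,merge)→1720, (C,hash)→1840, (C,nl_idx)→5440, (C,nl)→9680 …(+1); best=1360 via (A,hash)
  {BC}: card=480; try (C,hash)→2080, (C,nl_idx)→2080, (B,merge)→2880, (C,merge)→2960, (B,hash)→3440, (B,nl)→24120 …(+1); best=2080 via (C,hash)
  {ABC}: card=19200; try (A,hash)→3680, (A,merge)→7520, (B,hash)→9360, (A,nl)→40480, (B,merge)→70360, (B,nl)→961360; best=3680 via (A,hash)

cost=3680; order=B,C,A; methods=hash,hash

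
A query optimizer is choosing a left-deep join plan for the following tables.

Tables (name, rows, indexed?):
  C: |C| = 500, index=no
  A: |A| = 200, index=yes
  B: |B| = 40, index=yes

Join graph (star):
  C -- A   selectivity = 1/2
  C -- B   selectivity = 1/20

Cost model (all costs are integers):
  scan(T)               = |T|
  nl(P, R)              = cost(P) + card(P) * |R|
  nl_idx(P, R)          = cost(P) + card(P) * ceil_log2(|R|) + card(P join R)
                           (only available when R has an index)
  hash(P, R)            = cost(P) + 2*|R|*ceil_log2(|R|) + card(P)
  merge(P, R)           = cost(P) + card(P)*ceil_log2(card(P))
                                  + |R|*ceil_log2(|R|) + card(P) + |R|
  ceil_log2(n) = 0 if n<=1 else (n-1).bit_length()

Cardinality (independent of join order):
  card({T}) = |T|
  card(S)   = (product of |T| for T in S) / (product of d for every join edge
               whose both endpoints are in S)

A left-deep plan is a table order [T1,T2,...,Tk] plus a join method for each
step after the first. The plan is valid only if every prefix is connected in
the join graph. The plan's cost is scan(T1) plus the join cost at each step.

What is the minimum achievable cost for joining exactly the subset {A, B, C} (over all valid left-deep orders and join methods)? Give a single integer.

Selinger DP over subsets of {A,B,C}:
  {C}: scan cost=500, card=500
  {A}: scan cost=200, card=200
  {B}: scan cost=40, card=40
  {AC}: card=50000; try (A,hash)→4200, (C,merge)→7000, (A,merge)→7300, (C,hash)→9400, (A,nl_idx)→54500, (C,nl)→100200 …(+1); best=4200 via (A,hash)
  {BC}: card=1000; try (B,hash)→1480, (B,nl_idx)→4500, (C,merge)→5320, (B,merge)→5780, (C,hash)→9080, (C,nl)→20040 …(+1); best=1480 via (B,hash)
  {ABC}: card=100000; try (A,hash)→5680, (A,merge)→14280, (B,hash)→54680, (A,nl_idx)→109480, (A,nl)→201480, (B,nl_idx)→404200 …(+2); best=5680 via (A,hash)

5680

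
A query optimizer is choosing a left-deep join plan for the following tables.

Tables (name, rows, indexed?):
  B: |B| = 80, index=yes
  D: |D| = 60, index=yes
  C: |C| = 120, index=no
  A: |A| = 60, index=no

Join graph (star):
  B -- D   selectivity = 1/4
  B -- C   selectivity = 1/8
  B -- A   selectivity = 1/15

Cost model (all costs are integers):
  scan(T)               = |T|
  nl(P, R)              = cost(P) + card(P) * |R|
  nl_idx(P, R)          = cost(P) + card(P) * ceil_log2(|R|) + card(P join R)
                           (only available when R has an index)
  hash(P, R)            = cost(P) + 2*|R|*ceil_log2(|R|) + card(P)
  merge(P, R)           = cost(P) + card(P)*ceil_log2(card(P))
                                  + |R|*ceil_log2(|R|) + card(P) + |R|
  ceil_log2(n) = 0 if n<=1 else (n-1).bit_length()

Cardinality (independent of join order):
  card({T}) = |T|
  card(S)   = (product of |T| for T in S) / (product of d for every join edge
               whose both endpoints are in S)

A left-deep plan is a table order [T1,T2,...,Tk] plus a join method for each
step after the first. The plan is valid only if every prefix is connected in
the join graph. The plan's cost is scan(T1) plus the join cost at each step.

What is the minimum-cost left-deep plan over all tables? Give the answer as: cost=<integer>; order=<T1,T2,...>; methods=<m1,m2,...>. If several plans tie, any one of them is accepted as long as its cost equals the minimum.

cost=8320; order=A,B,C,D; methods=nl_idx,hash,hash

Selinger DP (subsets sized 1..n):
  {B}: scan cost=80, card=80
  {D}: scan cost=60, card=60
  {C}: scan cost=120, card=120
  {A}: scan cost=60, card=60
  {BD}: card=1200; try (D,hash)→880, (B,merge)→1120, (D,merge)→1140, (B,hash)→1240, (B,nl_idx)→1680, (D,nl_idx)→1760 …(+2); best=880 via (D,hash)
  {BC}: card=1200; try (B,hash)→1360, (C,merge)→1680, (B,merge)→1720, (C,hash)→1840, (B,nl_idx)→2160, (C,nl)→9680 …(+1); best=1360 via (B,hash)
  {AB}: card=320; try (B,nl_idx)→800, (A,hash)→880, (B,merge)→1120, (A,merge)→1140, (B,hash)→1240, (B,nl)→4860 …(+1); best=800 via (B,nl_idx)
  {BCD}: card=18000; try (D,hash)→3280, (C,hash)→3760, (D,merge)→16180, (C,merge)→16240, (D,nl_idx)→26560, (D,nl)→73360 …(+1); best=3280 via (D,hash)
  {ABD}: card=4800; try (D,hash)→1840, (A,hash)→2800, (D,merge)→4420, (D,nl_idx)→7520, (A,merge)→15700, (D,nl)→20000 …(+1); best=1840 via (D,hash)
  {ABC}: card=4800; try (C,hash)→2800, (A,hash)→3280, (C,merge)→4960, (A,merge)→16180, (C,nl)→39200, (A,nl)→73360; best=2800 via (C,hash)
  {ABCD}: card=72000; try (D,hash)→8320, (C,hash)→8320, (A,hash)→22000, (C,merge)→70000, (D,merge)→70420, (D,nl_idx)→103600 …(+4); best=8320 via (D,hash)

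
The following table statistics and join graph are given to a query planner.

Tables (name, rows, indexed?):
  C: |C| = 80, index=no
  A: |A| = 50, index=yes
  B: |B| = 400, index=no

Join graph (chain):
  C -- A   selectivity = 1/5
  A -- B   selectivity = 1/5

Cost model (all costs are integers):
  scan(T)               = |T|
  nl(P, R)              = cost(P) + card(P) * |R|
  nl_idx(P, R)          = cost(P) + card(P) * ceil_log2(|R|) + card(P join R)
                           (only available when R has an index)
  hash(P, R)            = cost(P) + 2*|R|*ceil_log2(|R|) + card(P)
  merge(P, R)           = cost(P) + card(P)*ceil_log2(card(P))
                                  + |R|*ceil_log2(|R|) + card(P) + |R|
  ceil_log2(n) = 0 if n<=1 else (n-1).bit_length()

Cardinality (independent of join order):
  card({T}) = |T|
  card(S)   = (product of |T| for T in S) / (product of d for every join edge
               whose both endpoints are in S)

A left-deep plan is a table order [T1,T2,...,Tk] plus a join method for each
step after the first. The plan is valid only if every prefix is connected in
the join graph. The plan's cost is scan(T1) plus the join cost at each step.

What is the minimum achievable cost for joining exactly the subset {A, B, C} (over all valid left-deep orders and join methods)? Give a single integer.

Selinger DP over subsets of {A,B,C}:
  {C}: scan cost=80, card=80
  {A}: scan cost=50, card=50
  {B}: scan cost=400, card=400
  {AC}: card=800; try (A,hash)→760, (C,merge)→1040, (A,merge)→1070, (C,hash)→1220, (A,nl_idx)→1360, (C,nl)→4050 …(+1); best=760 via (A,hash)
  {AB}: card=4000; try (A,hash)→1400, (B,merge)→4400, (A,merge)→4750, (A,nl_idx)→6800, (B,hash)→7300, (B,nl)→20050 …(+1); best=1400 via (A,hash)
  {ABC}: card=64000; try (C,hash)→6520, (B,hash)→8760, (B,merge)→13560, (C,merge)→54040, (B,nl)→320760, (C,nl)→321400; best=6520 via (C,hash)

6520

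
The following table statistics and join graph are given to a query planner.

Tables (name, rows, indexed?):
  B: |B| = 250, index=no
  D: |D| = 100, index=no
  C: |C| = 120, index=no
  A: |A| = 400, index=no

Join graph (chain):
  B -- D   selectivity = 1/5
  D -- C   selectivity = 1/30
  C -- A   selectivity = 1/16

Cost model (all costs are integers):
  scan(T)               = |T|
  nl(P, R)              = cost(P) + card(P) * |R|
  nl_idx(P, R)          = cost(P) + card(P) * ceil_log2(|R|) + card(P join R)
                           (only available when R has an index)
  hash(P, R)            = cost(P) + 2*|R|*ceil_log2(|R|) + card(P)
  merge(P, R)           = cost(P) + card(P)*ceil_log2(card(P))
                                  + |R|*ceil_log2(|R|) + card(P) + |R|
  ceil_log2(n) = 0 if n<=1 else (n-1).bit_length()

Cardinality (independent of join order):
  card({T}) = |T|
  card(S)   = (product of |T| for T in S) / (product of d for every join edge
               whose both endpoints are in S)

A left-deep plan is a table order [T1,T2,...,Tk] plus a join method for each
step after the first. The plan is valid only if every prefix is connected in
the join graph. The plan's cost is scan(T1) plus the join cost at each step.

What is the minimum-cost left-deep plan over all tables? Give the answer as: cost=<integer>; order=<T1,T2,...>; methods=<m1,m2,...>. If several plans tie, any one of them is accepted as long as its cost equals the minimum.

cost=20880; order=A,C,D,B; methods=hash,hash,hash

Selinger DP (subsets sized 1..n):
  {B}: scan cost=250, card=250
  {D}: scan cost=100, card=100
  {C}: scan cost=120, card=120
  {A}: scan cost=400, card=400
  {BD}: card=5000; try (D,hash)→1900, (B,merge)→3150, (D,merge)→3300, (B,hash)→4200, (B,nl)→25100, (D,nl)→25250; best=1900 via (D,hash)
  {CD}: card=400; try (D,hash)→1640, (C,merge)→1860, (D,merge)→1880, (C,hash)→1880, (C,nl)→12100, (D,nl)→12120; best=1640 via (D,hash)
  {AC}: card=3000; try (C,hash)→2480, (A,merge)→5080, (C,merge)→5360, (A,hash)→7440, (A,nl)→48120, (C,nl)→48400; best=2480 via (C,hash)
  {BCD}: card=20000; try (B,hash)→6040, (B,merge)→7890, (C,hash)→8580, (C,merge)→72860, (B,nl)→101640, (C,nl)→601900; best=6040 via (B,hash)
  {ACD}: card=10000; try (D,hash)→6880, (A,hash)→9240, (A,merge)→9640, (D,merge)→42280, (A,nl)→161640, (D,nl)→302480; best=6880 via (D,hash)
  {ABCD}: card=500000; try (B,hash)→20880, (A,hash)→33240, (B,merge)→159130, (A,merge)→330040, (B,nl)→2506880, (A,nl)→8006040; best=20880 via (B,hash)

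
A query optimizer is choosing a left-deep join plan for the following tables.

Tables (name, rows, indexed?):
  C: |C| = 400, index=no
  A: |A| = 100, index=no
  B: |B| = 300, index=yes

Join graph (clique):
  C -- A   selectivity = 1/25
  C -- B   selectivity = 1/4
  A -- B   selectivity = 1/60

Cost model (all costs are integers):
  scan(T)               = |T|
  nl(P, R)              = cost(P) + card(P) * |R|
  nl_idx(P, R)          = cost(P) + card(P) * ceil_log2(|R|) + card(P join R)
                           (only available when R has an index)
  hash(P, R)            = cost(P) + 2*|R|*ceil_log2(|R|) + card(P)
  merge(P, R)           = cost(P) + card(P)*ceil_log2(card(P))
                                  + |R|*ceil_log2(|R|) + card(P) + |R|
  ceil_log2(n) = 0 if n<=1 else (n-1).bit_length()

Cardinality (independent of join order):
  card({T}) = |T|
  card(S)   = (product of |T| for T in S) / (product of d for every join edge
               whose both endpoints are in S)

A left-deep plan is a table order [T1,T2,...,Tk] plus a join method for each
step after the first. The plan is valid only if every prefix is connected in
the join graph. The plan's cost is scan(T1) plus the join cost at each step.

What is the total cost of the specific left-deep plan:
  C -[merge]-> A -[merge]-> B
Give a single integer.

step 1: scan C: cost=400, card=400
step 2: join A via merge
    card(P join A) = 400*100/(25) = 1600
    cost = 400 + 400*9 + 100*7 + 400 + 100 = 5200
step 3: join B via merge
    card(P join B) = 1600*300/(4*60) = 2000
    cost = 5200 + 1600*11 + 300*9 + 1600 + 300 = 27400

27400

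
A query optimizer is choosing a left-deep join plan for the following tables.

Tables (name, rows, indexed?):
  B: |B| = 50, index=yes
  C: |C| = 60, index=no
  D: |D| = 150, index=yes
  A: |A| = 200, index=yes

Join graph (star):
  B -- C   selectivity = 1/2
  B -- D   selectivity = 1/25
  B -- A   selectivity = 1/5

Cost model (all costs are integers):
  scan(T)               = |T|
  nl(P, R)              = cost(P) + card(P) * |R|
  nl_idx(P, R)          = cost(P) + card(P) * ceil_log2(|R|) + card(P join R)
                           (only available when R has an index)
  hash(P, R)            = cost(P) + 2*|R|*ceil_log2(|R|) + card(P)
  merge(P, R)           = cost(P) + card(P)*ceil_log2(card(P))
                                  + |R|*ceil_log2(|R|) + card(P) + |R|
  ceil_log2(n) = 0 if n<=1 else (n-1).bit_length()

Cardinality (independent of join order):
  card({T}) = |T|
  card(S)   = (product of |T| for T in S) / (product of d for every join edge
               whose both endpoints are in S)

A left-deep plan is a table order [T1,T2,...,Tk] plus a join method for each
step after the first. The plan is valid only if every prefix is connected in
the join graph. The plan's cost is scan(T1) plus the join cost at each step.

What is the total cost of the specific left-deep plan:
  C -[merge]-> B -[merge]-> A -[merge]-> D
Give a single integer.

1041980

step 1: scan C: cost=60, card=60
step 2: join B via merge
    card(P join B) = 60*50/(2) = 1500
    cost = 60 + 60*6 + 50*6 + 60 + 50 = 830
step 3: join A via merge
    card(P join A) = 1500*200/(5) = 60000
    cost = 830 + 1500*11 + 200*8 + 1500 + 200 = 20630
step 4: join D via merge
    card(P join D) = 60000*150/(25) = 360000
    cost = 20630 + 60000*16 + 150*8 + 60000 + 150 = 1041980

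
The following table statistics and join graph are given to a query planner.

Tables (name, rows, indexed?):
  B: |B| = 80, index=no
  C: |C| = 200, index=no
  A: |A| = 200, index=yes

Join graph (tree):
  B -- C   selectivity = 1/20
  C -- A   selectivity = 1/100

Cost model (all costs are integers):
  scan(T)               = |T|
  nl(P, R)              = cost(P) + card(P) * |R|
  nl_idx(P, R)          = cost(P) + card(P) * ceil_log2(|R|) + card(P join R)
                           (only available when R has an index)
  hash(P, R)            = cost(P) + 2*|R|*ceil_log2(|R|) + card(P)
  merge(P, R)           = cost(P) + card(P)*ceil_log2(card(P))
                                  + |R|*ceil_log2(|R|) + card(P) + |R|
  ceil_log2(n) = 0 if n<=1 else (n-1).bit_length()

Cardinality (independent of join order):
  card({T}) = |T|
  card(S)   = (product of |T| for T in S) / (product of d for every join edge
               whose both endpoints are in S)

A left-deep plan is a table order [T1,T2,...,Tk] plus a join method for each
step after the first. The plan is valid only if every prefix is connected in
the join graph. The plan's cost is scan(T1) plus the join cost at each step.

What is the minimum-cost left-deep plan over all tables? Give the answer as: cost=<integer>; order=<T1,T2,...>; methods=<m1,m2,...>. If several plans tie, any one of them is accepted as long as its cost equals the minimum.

Selinger DP (subsets sized 1..n):
  {B}: scan cost=80, card=80
  {C}: scan cost=200, card=200
  {A}: scan cost=200, card=200
  {BC}: card=800; try (B,hash)→1520, (C,merge)→2520, (B,merge)→2640, (C,hash)→3360, (C,nl)→16080, (B,nl)→16200; best=1520 via (B,hash)
  {AC}: card=400; try (A,nl_idx)→2200, (C,hash)→3600, (A,hash)→3600, (C,merge)→3800, (A,merge)→3800, (C,nl)→40200 …(+1); best=2200 via (A,nl_idx)
  {ABC}: card=1600; try (B,hash)→3720, (A,hash)→5520, (B,merge)→6840, (A,nl_idx)→9520, (A,merge)→12120, (B,nl)→34200 …(+1); best=3720 via (B,hash)

cost=3720; order=C,A,B; methods=nl_idx,hash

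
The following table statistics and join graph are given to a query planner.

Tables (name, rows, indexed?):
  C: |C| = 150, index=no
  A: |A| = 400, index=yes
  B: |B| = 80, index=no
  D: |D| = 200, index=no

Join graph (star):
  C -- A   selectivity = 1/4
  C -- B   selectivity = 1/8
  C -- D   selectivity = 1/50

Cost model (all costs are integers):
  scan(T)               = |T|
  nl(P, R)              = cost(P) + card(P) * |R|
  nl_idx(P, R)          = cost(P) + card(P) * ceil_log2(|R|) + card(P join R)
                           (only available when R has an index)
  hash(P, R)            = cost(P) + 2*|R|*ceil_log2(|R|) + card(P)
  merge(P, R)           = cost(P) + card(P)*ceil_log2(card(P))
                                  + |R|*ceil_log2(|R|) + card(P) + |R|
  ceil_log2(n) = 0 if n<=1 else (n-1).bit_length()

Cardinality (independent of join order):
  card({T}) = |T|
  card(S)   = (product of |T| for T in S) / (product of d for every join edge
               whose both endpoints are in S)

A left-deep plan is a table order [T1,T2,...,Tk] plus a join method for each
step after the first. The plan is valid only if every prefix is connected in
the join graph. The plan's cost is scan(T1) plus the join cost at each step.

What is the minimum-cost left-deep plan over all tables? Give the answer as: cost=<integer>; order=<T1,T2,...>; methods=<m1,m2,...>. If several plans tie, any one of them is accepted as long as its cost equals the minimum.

Selinger DP (subsets sized 1..n):
  {C}: scan cost=150, card=150
  {A}: scan cost=400, card=400
  {B}: scan cost=80, card=80
  {D}: scan cost=200, card=200
  {AC}: card=15000; try (C,hash)→3200, (A,merge)→5500, (C,merge)→5750, (A,hash)→7500, (A,nl_idx)→16500, (A,nl)→60150 …(+1); best=3200 via (C,hash)
  {BC}: card=1500; try (B,hash)→1420, (C,merge)→2070, (B,merge)→2140, (C,hash)→2560, (C,nl)→12080, (B,nl)→12150; best=1420 via (B,hash)
  {CD}: card=600; try (C,hash)→2800, (D,merge)→3300, (C,merge)→3350, (D,hash)→3500, (D,nl)→30150, (C,nl)→30200; best=2800 via (C,hash)
  {ABC}: card=150000; try (A,hash)→10120, (B,hash)→19320, (A,merge)→23420, (A,nl_idx)→164920, (B,merge)→228840, (A,nl)→601420 …(+1); best=10120 via (A,hash)
  {ACD}: card=60000; try (A,hash)→10600, (A,merge)→13400, (D,hash)→21400, (A,nl_idx)→68200, (D,merge)→230000, (A,nl)→242800 …(+1); best=10600 via (A,hash)
  {BCD}: card=6000; try (B,hash)→4520, (D,hash)→6120, (B,merge)→10040, (D,merge)→21220, (B,nl)→50800, (D,nl)→301420; best=4520 via (B,hash)
  {ABCD}: card=600000; try (A,hash)→17720, (B,hash)→71720, (A,merge)→92520, (D,hash)→163320, (A,nl_idx)→658520, (B,merge)→1031240 …(+4); best=17720 via (A,hash)

cost=17720; order=D,C,B,A; methods=hash,hash,hash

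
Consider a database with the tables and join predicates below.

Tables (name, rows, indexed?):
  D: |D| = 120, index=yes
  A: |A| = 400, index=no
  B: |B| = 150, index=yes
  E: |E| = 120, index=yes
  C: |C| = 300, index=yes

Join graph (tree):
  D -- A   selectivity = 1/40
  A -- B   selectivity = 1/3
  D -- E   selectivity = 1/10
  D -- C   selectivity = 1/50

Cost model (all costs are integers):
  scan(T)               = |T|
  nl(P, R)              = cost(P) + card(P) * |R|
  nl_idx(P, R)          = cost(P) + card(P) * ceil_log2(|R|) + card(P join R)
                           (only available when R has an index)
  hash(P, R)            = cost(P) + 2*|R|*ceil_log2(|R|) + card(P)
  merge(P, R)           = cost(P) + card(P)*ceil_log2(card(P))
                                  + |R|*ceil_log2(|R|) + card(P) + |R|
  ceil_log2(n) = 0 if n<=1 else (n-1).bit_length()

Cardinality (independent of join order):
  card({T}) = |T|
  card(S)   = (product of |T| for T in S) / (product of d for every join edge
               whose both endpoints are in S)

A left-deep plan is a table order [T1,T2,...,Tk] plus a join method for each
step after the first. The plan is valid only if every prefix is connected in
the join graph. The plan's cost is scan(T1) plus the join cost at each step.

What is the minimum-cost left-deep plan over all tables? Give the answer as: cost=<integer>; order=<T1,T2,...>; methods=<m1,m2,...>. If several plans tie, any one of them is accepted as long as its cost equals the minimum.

cost=106760; order=A,D,C,E,B; methods=hash,hash,hash,hash

Selinger DP (subsets sized 1..n):
  {D}: scan cost=120, card=120
  {A}: scan cost=400, card=400
  {B}: scan cost=150, card=150
  {E}: scan cost=120, card=120
  {C}: scan cost=300, card=300
  {AD}: card=1200; try (D,hash)→2480, (D,nl_idx)→4400, (A,merge)→5080, (D,merge)→5360, (A,hash)→7440, (A,nl)→48120 …(+1); best=2480 via (D,hash)
  {DE}: card=1440; try (E,hash)→1920, (D,hash)→1920, (E,merge)→2040, (D,merge)→2040, (E,nl_idx)→2400, (D,nl_idx)→2400 …(+2); best=1920 via (E,hash)
  {CD}: card=720; try (C,nl_idx)→1920, (D,hash)→2280, (D,nl_idx)→3120, (C,merge)→4080, (D,merge)→4260, (C,hash)→5640 …(+2); best=1920 via (C,nl_idx)
  {AB}: card=20000; try (B,hash)→3200, (A,merge)→5500, (B,merge)→5750, (A,hash)→7500, (B,nl_idx)→23600, (A,nl)→60150 …(+1); best=3200 via (B,hash)
  {ABD}: card=60000; try (B,hash)→6080, (B,merge)→18230, (D,hash)→24880, (B,nl_idx)→72080, (B,nl)→182480, (D,nl_idx)→203200 …(+2); best=6080 via (B,hash)
  {ADE}: card=14400; try (E,hash)→5360, (A,hash)→10560, (E,merge)→17840, (A,merge)→23200, (E,nl_idx)→25280, (E,nl)→146480 …(+1); best=5360 via (E,hash)
  {ACD}: card=7200; try (C,hash)→9080, (A,hash)→9840, (A,merge)→13840, (C,merge)→19880, (C,nl_idx)→20480, (A,nl)→289920 …(+1); best=9080 via (C,hash)
  {CDE}: card=8640; try (E,hash)→4320, (C,hash)→8760, (E,merge)→10800, (E,nl_idx)→15600, (C,merge)→22200, (C,nl_idx)→23520 …(+2); best=4320 via (E,hash)
  {ABDE}: card=720000; try (B,hash)→22160, (E,hash)→67760, (B,merge)→222710, (B,nl_idx)→840560, (E,merge)→1027040, (E,nl_idx)→1146080 …(+2); best=22160 via (B,hash)
  {ABCD}: card=360000; try (B,hash)→18680, (C,hash)→71480, (B,merge)→111230, (B,nl_idx)→426680, (C,nl_idx)→906080, (C,merge)→1029080 …(+2); best=18680 via (B,hash)
  {ACDE}: card=86400; try (E,hash)→17960, (A,hash)→20160, (C,hash)→25160, (E,merge)→110840, (A,merge)→137920, (E,nl_idx)→145880 …(+5); best=17960 via (E,hash)
  {ABCDE}: card=4320000; try (B,hash)→106760, (E,hash)→380360, (C,hash)→747560, (B,merge)→1574510, (B,nl_idx)→5029160, (E,nl_idx)→6858680 …(+6); best=106760 via (B,hash)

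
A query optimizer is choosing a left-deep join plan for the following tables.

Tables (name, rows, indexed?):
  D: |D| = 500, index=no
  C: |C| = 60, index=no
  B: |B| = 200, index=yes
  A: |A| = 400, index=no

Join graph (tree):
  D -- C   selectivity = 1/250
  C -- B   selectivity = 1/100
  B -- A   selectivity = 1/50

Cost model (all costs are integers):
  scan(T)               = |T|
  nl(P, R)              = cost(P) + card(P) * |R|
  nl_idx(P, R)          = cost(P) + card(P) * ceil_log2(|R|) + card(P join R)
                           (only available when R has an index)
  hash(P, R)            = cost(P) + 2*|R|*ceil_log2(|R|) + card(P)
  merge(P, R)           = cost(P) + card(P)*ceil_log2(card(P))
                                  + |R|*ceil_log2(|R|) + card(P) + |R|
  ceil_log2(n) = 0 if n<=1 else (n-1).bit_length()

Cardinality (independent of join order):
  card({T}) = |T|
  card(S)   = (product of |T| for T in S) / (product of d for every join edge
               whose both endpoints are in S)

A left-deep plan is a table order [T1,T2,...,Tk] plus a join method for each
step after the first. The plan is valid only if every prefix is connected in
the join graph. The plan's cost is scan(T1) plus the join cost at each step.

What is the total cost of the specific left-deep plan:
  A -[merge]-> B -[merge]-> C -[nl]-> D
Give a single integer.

step 1: scan A: cost=400, card=400
step 2: join B via merge
    card(P join B) = 400*200/(50) = 1600
    cost = 400 + 400*9 + 200*8 + 400 + 200 = 6200
step 3: join C via merge
    card(P join C) = 1600*60/(100) = 960
    cost = 6200 + 1600*11 + 60*6 + 1600 + 60 = 25820
step 4: join D via nl
    card(P join D) = 960*500/(250) = 1920
    cost = 25820 + 960*500 = 505820

505820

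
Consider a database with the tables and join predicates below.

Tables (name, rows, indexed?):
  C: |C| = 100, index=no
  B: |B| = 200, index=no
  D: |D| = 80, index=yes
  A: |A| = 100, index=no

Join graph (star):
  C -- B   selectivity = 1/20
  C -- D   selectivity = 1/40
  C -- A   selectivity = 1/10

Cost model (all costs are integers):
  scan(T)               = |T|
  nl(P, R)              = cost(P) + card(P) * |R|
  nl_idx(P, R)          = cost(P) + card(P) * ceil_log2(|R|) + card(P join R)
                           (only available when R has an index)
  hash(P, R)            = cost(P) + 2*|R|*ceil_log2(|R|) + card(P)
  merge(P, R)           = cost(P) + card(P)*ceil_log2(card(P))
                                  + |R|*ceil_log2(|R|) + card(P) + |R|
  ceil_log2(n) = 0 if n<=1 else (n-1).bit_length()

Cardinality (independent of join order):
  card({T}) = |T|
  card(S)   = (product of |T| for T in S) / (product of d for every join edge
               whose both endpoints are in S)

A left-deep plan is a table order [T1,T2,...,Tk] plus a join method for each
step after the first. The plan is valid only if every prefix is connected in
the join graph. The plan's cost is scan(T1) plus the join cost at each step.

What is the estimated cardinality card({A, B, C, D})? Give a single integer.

Tables in S: A(100), B(200), C(100), D(80)
Edges inside S: C-B(d=20), C-D(d=40), C-A(d=10)
numerator = 100 * 200 * 100 * 80 = 160000000
denominator = 20 * 40 * 10 = 8000
card(S) = 160000000 / 8000 = 20000

20000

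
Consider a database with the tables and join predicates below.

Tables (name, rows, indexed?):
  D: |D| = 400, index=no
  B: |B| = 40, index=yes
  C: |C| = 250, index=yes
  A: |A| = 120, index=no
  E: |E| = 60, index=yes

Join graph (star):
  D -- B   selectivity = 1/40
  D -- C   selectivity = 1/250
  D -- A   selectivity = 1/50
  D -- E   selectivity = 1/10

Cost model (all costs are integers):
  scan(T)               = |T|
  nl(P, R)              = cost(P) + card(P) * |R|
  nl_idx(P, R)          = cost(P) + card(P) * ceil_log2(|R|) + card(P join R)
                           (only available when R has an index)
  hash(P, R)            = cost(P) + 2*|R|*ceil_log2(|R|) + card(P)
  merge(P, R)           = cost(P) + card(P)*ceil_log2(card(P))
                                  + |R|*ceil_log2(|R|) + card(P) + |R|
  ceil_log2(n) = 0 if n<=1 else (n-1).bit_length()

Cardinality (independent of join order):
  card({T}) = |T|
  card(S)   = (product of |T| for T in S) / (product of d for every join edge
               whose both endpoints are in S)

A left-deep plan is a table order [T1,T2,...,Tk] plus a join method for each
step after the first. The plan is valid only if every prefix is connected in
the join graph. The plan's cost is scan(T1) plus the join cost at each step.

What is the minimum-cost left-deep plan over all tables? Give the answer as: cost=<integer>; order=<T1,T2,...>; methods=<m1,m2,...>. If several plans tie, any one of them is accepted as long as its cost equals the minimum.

Selinger DP (subsets sized 1..n):
  {D}: scan cost=400, card=400
  {B}: scan cost=40, card=40
  {C}: scan cost=250, card=250
  {A}: scan cost=120, card=120
  {E}: scan cost=60, card=60
  {BD}: card=400; try (B,hash)→1280, (B,nl_idx)→3200, (D,merge)→4320, (B,merge)→4680, (D,hash)→7280, (D,nl)→16040 …(+1); best=1280 via (B,hash)
  {CD}: card=400; try (C,nl_idx)→4000, (C,hash)→4800, (D,merge)→6500, (C,merge)→6650, (D,hash)→7700, (D,nl)→100250 …(+1); best=4000 via (C,nl_idx)
  {AD}: card=960; try (A,hash)→2480, (D,merge)→5080, (A,merge)→5360, (D,hash)→7440, (D,nl)→48120, (A,nl)→48400; best=2480 via (A,hash)
  {DE}: card=2400; try (E,hash)→1520, (D,merge)→4480, (E,merge)→4820, (E,nl_idx)→5200, (D,hash)→7320, (D,nl)→24060 …(+1); best=1520 via (E,hash)
  {BCD}: card=400; try (C,nl_idx)→4880, (B,hash)→4880, (C,hash)→5680, (B,nl_idx)→6800, (C,merge)→7530, (B,merge)→8280 …(+2); best=4880 via (C,nl_idx)
  {ABD}: card=960; try (A,hash)→3360, (B,hash)→3920, (A,merge)→6240, (B,nl_idx)→9200, (B,merge)→13320, (B,nl)→40880 …(+1); best=3360 via (A,hash)
  {BDE}: card=2400; try (E,hash)→2400, (B,hash)→4400, (E,merge)→5700, (E,nl_idx)→6080, (B,nl_idx)→18320, (E,nl)→25280 …(+2); best=2400 via (E,hash)
  {ACD}: card=960; try (A,hash)→6080, (C,hash)→7440, (A,merge)→8960, (C,nl_idx)→11120, (C,merge)→15290, (A,nl)→52000 …(+1); best=6080 via (A,hash)
  {CDE}: card=2400; try (E,hash)→5120, (C,hash)→7920, (E,merge)→8420, (E,nl_idx)→8800, (C,nl_idx)→23120, (E,nl)→28000 …(+2); best=5120 via (E,hash)
  {ADE}: card=5760; try (E,hash)→4160, (A,hash)→5600, (E,merge)→13460, (E,nl_idx)→14000, (A,merge)→33680, (E,nl)→60080 …(+1); best=4160 via (E,hash)
  {ABCD}: card=960; try (A,hash)→6960, (B,hash)→7520, (C,hash)→8320, (A,merge)→9840, (C,nl_idx)→12000, (B,nl_idx)→12800 …(+5); best=6960 via (A,hash)
  {BCDE}: card=2400; try (E,hash)→6000, (B,hash)→8000, (C,hash)→8800, (E,merge)→9300, (E,nl_idx)→9680, (B,nl_idx)→21920 …(+6); best=6000 via (E,hash)
  {ABDE}: card=5760; try (E,hash)→5040, (A,hash)→6480, (B,hash)→10400, (E,merge)→14340, (E,nl_idx)→14880, (A,merge)→34560 …(+5); best=5040 via (E,hash)
  {ACDE}: card=5760; try (E,hash)→7760, (A,hash)→9200, (C,hash)→13920, (E,merge)→17060, (E,nl_idx)→17600, (A,merge)→37280 …(+5); best=7760 via (E,hash)
  {ABCDE}: card=5760; try (E,hash)→8640, (A,hash)→10080, (B,hash)→14000, (C,hash)→14800, (E,merge)→17940, (E,nl_idx)→18480 …(+9); best=8640 via (E,hash)

cost=8640; order=D,B,C,A,E; methods=hash,nl_idx,hash,hash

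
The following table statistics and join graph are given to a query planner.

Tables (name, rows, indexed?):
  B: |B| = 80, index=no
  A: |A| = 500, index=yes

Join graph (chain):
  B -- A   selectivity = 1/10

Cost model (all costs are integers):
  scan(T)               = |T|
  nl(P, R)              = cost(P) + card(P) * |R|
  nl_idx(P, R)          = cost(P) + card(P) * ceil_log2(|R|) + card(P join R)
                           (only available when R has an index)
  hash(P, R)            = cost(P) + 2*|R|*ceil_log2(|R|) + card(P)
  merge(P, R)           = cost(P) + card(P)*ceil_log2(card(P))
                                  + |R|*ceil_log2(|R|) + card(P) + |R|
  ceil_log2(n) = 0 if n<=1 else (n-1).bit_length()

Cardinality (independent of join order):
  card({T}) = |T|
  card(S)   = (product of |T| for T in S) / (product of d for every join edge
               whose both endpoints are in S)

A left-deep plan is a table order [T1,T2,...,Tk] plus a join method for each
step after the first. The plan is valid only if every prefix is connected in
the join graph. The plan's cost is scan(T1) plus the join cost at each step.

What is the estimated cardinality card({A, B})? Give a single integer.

4000

Tables in S: A(500), B(80)
Edges inside S: B-A(d=10)
numerator = 500 * 80 = 40000
denominator = 10 = 10
card(S) = 40000 / 10 = 4000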